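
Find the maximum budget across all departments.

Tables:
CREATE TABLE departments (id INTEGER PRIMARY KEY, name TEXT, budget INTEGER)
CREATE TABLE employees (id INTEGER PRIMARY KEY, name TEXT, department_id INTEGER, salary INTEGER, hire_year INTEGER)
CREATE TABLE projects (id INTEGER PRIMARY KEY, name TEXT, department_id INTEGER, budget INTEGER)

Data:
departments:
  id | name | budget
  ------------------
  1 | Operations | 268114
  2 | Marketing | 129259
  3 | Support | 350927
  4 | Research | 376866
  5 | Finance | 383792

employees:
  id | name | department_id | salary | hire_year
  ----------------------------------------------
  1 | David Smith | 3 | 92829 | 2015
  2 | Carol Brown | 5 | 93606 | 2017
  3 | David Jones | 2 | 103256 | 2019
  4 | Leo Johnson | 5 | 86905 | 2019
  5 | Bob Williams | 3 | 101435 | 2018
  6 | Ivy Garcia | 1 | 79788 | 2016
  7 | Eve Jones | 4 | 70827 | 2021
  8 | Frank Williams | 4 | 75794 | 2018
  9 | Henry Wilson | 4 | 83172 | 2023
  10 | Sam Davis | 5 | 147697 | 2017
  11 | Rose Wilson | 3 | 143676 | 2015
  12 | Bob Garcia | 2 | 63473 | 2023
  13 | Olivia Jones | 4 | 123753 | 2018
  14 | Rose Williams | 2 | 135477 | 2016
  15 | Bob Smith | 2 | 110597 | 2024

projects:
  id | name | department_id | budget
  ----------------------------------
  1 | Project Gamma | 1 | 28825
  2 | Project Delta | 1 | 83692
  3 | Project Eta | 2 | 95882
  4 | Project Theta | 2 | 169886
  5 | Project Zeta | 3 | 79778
SELECT MAX(budget) FROM departments

Execution result:
383792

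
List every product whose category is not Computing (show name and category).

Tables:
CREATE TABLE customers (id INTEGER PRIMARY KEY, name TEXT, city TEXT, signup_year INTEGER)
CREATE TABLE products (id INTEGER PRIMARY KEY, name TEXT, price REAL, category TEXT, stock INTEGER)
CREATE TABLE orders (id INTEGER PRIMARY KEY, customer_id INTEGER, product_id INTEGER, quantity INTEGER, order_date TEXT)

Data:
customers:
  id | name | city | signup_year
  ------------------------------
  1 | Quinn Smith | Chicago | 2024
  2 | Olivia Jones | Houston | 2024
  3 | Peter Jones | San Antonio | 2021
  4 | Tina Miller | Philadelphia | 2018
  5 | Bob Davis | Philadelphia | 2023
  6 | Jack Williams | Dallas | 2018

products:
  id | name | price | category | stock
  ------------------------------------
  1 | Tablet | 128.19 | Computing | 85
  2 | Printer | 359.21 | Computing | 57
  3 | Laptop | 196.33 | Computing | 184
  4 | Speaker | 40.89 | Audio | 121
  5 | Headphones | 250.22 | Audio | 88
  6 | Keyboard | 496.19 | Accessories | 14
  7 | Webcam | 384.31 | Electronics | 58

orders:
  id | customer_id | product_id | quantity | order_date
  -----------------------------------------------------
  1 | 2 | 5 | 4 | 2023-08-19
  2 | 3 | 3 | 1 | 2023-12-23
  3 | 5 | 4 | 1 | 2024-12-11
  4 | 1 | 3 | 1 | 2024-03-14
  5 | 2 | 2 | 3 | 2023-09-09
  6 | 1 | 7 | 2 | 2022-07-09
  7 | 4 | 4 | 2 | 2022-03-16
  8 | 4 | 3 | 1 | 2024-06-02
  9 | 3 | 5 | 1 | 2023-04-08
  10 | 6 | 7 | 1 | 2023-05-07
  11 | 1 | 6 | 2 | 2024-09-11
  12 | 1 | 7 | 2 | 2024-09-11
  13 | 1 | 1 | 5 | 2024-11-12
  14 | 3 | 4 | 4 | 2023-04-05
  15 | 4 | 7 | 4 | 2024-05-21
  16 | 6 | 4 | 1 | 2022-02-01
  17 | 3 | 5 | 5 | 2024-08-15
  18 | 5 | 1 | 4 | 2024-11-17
SELECT name, category FROM products WHERE category <> 'Computing'

Execution result:
name | category
Speaker | Audio
Headphones | Audio
Keyboard | Accessories
Webcam | Electronics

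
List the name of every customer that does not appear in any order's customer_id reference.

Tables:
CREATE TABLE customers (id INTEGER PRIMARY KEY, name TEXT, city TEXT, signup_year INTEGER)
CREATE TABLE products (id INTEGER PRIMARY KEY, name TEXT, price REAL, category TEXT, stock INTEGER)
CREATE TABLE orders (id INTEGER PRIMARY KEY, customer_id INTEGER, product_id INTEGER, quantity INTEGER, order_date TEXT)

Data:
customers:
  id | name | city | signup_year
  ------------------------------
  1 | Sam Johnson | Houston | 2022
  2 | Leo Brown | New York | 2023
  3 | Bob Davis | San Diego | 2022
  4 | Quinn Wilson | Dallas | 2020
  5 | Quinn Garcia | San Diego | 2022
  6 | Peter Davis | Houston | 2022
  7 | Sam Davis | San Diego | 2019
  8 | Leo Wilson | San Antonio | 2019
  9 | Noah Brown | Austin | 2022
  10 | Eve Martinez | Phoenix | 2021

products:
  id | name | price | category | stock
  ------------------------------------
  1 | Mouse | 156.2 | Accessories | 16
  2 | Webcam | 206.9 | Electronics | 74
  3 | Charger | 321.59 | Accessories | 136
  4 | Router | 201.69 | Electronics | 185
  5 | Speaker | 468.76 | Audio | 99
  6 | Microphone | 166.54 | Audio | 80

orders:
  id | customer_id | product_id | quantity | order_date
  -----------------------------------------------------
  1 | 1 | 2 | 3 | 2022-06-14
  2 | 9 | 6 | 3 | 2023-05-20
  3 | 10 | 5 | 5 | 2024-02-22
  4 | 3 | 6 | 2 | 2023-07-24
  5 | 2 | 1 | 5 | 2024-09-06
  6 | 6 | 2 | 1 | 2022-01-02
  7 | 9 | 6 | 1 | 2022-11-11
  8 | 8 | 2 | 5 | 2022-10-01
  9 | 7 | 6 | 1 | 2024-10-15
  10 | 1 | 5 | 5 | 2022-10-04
SELECT p.name FROM customers p LEFT JOIN orders c ON c.customer_id = p.id WHERE c.id IS NULL

Execution result:
name
Quinn Wilson
Quinn Garcia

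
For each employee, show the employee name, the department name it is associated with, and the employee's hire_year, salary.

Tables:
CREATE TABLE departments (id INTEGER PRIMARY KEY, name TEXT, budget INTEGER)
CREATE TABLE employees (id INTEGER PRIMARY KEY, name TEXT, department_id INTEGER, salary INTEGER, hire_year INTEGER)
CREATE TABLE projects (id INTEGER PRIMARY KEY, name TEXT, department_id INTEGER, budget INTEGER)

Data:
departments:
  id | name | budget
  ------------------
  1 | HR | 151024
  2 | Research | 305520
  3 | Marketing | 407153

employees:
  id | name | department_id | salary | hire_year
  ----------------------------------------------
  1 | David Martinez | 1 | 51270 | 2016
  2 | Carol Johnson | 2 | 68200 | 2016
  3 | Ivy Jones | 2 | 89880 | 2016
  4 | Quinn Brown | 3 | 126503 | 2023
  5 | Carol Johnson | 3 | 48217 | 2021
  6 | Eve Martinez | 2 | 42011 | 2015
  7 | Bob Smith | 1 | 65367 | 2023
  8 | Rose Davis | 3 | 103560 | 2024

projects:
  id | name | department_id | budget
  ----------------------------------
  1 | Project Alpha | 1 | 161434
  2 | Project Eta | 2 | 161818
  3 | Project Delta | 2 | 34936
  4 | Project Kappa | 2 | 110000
SELECT c.name, p.name AS department, c.hire_year, c.salary FROM employees c JOIN departments p ON c.department_id = p.id

Execution result:
name | department | hire_year | salary
David Martinez | HR | 2016 | 51270
Carol Johnson | Research | 2016 | 68200
Ivy Jones | Research | 2016 | 89880
Quinn Brown | Marketing | 2023 | 126503
Carol Johnson | Marketing | 2021 | 48217
Eve Martinez | Research | 2015 | 42011
Bob Smith | HR | 2023 | 65367
Rose Davis | Marketing | 2024 | 103560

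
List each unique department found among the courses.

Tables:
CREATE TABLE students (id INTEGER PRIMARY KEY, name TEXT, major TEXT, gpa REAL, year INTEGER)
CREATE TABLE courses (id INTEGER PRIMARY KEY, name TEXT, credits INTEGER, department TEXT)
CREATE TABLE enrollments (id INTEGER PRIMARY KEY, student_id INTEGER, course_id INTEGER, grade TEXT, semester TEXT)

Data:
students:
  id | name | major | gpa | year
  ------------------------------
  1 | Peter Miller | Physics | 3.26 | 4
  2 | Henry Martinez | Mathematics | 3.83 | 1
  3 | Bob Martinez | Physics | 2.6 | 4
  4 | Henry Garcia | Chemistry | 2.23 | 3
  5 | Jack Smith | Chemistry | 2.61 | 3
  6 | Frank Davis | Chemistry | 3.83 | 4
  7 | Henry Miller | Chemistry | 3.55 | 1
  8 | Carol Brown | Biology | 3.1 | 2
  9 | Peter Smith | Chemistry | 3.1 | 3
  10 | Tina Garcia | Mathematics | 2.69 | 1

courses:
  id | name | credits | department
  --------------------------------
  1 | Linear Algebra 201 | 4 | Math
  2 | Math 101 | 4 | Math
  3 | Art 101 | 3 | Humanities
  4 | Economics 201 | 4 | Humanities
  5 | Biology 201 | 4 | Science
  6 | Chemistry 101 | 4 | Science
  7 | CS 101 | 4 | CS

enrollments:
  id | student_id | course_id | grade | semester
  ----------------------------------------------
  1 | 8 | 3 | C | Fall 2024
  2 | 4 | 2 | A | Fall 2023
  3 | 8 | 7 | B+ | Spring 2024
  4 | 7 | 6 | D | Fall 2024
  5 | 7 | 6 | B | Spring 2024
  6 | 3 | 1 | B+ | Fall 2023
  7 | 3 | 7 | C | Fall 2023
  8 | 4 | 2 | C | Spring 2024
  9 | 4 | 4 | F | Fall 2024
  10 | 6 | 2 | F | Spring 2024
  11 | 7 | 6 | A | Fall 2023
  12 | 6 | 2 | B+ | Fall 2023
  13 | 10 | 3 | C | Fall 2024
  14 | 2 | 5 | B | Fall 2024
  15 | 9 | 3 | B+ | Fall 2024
SELECT DISTINCT department FROM courses

Execution result:
department
Math
Humanities
Science
CS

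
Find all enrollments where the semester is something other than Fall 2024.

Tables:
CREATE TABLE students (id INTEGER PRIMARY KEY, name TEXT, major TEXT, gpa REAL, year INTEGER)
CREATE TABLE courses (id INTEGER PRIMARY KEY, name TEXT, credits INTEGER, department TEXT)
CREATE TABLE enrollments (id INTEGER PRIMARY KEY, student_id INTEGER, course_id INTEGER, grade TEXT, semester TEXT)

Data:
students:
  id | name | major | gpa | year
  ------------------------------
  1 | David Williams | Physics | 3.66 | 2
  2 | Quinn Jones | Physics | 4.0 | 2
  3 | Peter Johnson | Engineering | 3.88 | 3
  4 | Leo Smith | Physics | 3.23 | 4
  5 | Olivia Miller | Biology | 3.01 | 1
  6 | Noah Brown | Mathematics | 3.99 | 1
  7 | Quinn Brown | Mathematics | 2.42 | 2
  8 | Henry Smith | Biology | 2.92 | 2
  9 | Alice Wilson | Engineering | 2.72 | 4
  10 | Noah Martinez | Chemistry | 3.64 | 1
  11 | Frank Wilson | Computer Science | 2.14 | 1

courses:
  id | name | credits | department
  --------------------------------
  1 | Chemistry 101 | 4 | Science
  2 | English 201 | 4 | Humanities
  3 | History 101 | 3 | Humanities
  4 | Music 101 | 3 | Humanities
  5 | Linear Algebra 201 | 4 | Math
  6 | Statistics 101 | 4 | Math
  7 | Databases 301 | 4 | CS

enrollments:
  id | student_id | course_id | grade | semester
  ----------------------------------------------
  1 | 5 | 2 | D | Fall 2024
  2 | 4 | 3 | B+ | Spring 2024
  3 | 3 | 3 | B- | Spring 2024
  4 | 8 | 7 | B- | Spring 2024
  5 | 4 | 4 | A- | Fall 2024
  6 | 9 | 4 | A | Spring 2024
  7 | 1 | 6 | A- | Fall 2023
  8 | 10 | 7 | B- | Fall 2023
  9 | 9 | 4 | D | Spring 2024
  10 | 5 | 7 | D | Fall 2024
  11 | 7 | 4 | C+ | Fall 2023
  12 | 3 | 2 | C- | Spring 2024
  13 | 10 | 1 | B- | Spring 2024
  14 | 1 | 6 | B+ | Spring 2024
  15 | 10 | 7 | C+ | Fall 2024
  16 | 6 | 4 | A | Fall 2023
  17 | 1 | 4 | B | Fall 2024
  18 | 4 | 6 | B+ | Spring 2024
SELECT id, semester FROM enrollments WHERE semester <> 'Fall 2024'

Execution result:
id | semester
2 | Spring 2024
3 | Spring 2024
4 | Spring 2024
6 | Spring 2024
7 | Fall 2023
8 | Fall 2023
9 | Spring 2024
11 | Fall 2023
12 | Spring 2024
13 | Spring 2024
14 | Spring 2024
16 | Fall 2023
18 | Spring 2024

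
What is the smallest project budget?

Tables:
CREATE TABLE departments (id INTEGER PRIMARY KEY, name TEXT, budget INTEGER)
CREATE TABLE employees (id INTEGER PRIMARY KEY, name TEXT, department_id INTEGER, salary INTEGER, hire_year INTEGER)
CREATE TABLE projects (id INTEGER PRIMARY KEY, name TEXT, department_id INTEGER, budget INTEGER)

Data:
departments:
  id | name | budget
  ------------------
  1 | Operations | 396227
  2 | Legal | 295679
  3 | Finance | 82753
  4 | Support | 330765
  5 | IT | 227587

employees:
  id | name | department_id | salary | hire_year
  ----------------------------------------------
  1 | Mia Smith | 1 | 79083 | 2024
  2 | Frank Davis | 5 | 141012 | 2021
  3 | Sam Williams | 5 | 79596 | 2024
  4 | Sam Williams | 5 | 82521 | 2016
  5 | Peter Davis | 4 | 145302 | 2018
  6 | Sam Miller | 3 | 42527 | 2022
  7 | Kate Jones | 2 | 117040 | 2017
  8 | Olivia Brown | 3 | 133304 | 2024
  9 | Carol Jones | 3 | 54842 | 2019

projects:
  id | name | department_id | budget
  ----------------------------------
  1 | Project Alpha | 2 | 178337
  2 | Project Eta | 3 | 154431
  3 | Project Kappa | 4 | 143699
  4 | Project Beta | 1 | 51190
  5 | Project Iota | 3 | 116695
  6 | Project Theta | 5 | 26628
SELECT MIN(budget) FROM projects

Execution result:
26628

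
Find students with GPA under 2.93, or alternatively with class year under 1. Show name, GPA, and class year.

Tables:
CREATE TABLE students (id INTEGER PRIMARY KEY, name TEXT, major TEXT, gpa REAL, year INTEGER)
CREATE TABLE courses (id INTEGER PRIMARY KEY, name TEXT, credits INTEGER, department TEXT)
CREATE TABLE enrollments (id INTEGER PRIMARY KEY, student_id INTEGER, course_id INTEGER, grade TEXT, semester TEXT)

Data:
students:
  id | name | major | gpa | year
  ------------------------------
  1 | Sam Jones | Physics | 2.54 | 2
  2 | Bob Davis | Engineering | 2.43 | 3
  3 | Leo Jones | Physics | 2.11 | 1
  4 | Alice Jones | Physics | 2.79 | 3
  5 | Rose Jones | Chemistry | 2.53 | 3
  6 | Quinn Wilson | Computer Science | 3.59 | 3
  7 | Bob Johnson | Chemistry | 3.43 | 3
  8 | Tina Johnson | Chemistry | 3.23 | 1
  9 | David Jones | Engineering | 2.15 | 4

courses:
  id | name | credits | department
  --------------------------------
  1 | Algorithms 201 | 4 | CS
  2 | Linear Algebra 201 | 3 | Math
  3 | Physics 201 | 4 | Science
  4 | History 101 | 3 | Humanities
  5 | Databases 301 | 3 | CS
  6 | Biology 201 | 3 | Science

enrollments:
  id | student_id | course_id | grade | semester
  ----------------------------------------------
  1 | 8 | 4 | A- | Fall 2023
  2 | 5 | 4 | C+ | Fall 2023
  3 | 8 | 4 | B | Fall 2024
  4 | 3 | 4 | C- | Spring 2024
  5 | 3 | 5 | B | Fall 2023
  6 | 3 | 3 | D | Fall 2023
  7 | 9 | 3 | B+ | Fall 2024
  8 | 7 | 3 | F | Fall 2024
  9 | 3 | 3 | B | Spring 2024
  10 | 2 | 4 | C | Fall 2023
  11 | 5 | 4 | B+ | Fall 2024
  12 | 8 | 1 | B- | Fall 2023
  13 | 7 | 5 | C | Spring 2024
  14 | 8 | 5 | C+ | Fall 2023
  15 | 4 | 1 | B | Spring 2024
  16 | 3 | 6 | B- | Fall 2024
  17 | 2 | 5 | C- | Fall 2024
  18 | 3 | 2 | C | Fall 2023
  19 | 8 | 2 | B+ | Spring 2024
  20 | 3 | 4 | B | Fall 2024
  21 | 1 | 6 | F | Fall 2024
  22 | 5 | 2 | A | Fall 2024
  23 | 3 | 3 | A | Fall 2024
SELECT name, gpa, year FROM students WHERE gpa < 2.93 OR year < 1

Execution result:
name | gpa | year
Sam Jones | 2.54 | 2
Bob Davis | 2.43 | 3
Leo Jones | 2.11 | 1
Alice Jones | 2.79 | 3
Rose Jones | 2.53 | 3
David Jones | 2.15 | 4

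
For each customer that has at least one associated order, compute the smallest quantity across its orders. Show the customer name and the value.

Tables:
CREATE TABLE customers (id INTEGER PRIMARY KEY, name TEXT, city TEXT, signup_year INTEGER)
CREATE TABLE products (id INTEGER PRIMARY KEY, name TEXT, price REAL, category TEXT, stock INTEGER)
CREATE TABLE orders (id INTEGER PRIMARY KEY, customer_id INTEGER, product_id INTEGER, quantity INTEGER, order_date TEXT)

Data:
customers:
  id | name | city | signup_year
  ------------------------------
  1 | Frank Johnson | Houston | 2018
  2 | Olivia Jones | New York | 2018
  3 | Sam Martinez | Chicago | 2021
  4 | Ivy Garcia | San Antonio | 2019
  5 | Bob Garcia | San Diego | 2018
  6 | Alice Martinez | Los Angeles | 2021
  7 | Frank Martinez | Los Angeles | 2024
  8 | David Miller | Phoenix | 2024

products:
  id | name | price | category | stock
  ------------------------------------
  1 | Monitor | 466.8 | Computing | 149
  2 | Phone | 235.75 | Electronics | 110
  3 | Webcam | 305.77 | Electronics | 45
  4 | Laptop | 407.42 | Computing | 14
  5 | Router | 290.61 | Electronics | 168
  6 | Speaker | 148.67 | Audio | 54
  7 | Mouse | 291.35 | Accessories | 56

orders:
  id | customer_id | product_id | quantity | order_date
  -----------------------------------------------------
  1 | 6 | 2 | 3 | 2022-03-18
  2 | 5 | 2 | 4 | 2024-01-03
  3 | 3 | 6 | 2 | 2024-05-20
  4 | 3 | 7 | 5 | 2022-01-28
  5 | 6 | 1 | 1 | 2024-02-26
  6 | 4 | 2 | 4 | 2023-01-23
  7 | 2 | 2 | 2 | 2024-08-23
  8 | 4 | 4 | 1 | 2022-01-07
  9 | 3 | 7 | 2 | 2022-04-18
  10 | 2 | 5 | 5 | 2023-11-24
SELECT p.name, MIN(c.quantity) AS min_quantity FROM orders c JOIN customers p ON c.customer_id = p.id GROUP BY p.id, p.name

Execution result:
name | min_quantity
Olivia Jones | 2
Sam Martinez | 2
Ivy Garcia | 1
Bob Garcia | 4
Alice Martinez | 1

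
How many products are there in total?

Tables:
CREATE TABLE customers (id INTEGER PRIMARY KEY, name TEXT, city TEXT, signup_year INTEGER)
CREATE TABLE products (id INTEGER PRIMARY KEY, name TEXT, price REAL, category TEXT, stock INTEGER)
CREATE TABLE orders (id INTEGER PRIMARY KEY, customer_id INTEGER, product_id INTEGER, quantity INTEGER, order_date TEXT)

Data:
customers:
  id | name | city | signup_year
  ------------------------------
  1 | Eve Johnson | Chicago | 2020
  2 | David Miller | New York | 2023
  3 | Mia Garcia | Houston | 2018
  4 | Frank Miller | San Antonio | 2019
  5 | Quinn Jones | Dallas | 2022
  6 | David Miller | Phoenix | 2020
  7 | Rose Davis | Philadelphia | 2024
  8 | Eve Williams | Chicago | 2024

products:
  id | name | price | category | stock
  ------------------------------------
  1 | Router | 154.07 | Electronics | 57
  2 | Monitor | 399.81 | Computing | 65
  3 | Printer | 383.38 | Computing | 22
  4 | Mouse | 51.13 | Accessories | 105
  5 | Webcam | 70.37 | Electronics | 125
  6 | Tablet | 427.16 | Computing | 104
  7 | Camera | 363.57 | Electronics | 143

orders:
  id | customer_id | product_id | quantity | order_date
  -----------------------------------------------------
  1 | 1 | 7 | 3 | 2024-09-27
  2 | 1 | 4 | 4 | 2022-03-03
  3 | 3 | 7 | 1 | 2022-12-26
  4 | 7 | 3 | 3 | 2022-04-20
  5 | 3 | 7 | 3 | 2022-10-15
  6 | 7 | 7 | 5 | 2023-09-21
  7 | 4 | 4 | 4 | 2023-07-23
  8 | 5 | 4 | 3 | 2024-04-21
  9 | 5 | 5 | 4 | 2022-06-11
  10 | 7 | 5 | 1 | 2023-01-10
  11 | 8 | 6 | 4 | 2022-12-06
SELECT COUNT(*) FROM products

Execution result:
7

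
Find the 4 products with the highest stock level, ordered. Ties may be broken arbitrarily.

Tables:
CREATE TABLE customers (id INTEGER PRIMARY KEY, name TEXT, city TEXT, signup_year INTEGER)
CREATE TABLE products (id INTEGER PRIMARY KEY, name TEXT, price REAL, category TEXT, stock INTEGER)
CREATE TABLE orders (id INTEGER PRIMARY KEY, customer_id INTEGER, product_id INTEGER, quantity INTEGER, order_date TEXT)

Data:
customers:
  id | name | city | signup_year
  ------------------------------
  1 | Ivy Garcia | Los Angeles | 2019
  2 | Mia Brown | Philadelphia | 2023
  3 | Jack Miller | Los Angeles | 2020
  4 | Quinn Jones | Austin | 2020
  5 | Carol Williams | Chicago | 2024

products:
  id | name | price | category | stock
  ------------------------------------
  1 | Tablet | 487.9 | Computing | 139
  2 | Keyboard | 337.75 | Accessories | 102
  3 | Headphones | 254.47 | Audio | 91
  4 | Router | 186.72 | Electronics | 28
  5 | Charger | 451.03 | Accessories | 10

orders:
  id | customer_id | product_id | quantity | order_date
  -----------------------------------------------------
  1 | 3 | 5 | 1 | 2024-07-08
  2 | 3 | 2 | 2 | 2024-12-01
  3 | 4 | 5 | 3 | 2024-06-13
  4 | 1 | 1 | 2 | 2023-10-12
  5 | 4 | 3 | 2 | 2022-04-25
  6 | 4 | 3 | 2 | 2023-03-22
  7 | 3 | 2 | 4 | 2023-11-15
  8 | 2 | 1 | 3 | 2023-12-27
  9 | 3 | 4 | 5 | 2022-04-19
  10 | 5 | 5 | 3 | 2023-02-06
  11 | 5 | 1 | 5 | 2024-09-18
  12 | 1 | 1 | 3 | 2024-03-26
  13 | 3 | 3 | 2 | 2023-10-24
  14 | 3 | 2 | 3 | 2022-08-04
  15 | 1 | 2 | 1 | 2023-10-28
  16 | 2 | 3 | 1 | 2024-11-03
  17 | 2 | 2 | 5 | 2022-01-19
SELECT name, stock FROM products ORDER BY stock DESC LIMIT 4

Execution result:
name | stock
Tablet | 139
Keyboard | 102
Headphones | 91
Router | 28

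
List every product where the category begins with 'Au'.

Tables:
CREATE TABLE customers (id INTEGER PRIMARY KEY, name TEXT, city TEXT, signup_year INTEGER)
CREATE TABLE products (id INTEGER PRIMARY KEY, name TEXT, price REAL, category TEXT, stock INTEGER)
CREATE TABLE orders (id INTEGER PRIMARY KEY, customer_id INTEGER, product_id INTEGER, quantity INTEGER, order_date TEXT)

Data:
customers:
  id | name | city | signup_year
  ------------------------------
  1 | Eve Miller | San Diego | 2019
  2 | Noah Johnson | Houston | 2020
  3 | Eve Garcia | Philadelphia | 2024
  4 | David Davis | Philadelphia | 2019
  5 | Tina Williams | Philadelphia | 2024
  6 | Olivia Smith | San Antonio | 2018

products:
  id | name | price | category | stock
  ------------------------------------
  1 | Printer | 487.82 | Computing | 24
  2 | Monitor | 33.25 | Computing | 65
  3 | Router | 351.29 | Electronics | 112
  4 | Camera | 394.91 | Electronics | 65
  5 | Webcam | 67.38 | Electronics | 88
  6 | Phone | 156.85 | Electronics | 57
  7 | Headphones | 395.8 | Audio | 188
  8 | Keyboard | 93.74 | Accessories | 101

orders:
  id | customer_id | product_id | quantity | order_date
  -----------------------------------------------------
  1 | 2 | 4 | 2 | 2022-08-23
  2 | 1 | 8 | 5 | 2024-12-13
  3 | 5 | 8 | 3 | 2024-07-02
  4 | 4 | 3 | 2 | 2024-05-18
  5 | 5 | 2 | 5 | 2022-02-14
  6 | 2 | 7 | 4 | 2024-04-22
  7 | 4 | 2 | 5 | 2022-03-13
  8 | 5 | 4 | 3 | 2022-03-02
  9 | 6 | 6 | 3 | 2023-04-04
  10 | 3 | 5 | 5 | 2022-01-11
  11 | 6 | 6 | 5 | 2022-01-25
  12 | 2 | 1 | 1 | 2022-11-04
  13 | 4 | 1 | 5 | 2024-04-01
SELECT name, category FROM products WHERE category LIKE 'Au%'

Execution result:
name | category
Headphones | Audio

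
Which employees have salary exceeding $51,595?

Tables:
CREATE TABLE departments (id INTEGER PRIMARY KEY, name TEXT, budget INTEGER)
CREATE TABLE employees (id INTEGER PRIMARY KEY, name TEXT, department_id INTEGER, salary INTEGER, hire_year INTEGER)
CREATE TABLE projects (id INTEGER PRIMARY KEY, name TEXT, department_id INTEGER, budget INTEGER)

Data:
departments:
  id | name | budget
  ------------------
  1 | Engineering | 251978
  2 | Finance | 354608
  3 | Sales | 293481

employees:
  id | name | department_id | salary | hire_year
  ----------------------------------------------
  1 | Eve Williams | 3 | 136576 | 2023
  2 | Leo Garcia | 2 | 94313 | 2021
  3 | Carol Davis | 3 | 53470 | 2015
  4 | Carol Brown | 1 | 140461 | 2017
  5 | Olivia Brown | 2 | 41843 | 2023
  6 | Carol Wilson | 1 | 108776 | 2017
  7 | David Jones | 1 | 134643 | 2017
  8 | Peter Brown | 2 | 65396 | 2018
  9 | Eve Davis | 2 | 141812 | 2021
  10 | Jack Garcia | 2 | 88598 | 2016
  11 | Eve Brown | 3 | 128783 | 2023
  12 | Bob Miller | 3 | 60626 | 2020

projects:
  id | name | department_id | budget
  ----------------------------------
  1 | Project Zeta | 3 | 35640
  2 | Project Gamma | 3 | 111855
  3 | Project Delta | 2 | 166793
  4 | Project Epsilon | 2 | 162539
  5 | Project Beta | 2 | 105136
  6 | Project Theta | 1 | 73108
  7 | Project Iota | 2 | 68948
SELECT name, salary FROM employees WHERE salary > 51595

Execution result:
name | salary
Eve Williams | 136576
Leo Garcia | 94313
Carol Davis | 53470
Carol Brown | 140461
Carol Wilson | 108776
David Jones | 134643
Peter Brown | 65396
Eve Davis | 141812
Jack Garcia | 88598
Eve Brown | 128783
Bob Miller | 60626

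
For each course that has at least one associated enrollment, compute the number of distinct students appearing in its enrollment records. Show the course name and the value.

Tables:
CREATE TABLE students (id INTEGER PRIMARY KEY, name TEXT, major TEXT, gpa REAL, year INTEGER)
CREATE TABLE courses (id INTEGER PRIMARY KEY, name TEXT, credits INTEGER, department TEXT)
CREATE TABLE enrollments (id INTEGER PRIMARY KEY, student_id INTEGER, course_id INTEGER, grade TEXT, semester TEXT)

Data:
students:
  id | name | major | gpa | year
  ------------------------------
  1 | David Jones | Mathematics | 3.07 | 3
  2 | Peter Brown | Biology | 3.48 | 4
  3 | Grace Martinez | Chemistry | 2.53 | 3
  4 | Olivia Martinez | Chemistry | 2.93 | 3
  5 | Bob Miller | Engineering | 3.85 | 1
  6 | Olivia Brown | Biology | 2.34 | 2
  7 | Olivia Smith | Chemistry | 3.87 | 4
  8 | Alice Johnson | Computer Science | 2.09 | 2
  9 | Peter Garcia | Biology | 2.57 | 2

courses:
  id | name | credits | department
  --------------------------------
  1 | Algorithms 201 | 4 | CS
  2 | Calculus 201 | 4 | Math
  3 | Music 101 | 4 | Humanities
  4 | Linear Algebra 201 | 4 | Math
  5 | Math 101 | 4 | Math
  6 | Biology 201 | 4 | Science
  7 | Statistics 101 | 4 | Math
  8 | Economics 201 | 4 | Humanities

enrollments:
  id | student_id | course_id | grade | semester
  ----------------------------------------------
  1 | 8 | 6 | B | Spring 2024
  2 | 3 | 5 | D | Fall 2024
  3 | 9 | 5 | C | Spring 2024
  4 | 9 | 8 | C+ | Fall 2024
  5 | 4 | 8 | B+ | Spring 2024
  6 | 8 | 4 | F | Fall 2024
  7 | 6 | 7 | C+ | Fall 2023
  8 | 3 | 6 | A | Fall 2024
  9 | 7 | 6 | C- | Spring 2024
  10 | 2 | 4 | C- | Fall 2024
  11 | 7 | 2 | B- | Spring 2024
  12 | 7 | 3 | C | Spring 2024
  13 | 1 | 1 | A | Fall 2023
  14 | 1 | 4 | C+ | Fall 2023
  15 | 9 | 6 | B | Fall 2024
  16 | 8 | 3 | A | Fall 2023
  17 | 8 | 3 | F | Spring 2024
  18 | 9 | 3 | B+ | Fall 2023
SELECT p.name, COUNT(DISTINCT c.student_id) AS distinct_student_count FROM enrollments c JOIN courses p ON c.course_id = p.id GROUP BY p.id, p.name

Execution result:
name | distinct_student_count
Algorithms 201 | 1
Calculus 201 | 1
Music 101 | 3
Linear Algebra 201 | 3
Math 101 | 2
Biology 201 | 4
Statistics 101 | 1
Economics 201 | 2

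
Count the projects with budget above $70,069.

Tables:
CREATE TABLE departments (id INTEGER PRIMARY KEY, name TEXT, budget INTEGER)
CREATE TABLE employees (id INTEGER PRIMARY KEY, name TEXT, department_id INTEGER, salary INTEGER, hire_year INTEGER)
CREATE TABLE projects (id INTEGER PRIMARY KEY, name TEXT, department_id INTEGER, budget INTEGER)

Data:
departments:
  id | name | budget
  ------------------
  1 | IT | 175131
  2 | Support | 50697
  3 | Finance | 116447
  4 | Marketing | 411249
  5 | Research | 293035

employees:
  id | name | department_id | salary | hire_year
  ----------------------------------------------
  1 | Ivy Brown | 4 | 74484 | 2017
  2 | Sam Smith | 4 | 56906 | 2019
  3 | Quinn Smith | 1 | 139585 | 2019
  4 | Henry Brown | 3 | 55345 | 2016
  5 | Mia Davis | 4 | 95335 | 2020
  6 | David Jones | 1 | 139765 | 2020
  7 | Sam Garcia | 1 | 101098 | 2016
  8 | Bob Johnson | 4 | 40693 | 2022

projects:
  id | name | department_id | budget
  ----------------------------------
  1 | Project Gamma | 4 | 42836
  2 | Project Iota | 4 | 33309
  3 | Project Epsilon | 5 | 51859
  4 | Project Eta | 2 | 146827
SELECT COUNT(*) FROM projects WHERE budget > 70069

Execution result:
1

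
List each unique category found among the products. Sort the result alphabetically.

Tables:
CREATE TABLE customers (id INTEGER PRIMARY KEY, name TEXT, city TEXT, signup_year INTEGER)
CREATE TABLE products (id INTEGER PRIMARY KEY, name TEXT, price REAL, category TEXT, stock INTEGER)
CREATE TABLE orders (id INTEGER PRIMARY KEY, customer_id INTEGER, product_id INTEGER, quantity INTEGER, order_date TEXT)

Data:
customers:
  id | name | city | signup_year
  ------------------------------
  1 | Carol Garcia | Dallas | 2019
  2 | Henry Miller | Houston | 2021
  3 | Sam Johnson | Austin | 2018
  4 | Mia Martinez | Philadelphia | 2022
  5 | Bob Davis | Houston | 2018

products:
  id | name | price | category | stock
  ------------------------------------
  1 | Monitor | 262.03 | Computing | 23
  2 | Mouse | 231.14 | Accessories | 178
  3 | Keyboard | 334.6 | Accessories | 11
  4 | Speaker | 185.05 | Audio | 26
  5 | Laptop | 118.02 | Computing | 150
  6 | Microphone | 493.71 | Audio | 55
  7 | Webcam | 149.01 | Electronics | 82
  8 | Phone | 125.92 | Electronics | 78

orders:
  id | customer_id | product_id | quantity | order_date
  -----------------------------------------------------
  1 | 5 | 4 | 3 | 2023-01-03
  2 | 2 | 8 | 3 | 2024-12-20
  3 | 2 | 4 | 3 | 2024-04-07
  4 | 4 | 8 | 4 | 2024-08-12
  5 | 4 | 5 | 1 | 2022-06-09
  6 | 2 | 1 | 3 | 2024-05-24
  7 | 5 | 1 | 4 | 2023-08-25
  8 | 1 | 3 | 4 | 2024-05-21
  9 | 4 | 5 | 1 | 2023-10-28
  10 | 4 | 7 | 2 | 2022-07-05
SELECT DISTINCT category FROM products ORDER BY category

Execution result:
category
Accessories
Audio
Computing
Electronics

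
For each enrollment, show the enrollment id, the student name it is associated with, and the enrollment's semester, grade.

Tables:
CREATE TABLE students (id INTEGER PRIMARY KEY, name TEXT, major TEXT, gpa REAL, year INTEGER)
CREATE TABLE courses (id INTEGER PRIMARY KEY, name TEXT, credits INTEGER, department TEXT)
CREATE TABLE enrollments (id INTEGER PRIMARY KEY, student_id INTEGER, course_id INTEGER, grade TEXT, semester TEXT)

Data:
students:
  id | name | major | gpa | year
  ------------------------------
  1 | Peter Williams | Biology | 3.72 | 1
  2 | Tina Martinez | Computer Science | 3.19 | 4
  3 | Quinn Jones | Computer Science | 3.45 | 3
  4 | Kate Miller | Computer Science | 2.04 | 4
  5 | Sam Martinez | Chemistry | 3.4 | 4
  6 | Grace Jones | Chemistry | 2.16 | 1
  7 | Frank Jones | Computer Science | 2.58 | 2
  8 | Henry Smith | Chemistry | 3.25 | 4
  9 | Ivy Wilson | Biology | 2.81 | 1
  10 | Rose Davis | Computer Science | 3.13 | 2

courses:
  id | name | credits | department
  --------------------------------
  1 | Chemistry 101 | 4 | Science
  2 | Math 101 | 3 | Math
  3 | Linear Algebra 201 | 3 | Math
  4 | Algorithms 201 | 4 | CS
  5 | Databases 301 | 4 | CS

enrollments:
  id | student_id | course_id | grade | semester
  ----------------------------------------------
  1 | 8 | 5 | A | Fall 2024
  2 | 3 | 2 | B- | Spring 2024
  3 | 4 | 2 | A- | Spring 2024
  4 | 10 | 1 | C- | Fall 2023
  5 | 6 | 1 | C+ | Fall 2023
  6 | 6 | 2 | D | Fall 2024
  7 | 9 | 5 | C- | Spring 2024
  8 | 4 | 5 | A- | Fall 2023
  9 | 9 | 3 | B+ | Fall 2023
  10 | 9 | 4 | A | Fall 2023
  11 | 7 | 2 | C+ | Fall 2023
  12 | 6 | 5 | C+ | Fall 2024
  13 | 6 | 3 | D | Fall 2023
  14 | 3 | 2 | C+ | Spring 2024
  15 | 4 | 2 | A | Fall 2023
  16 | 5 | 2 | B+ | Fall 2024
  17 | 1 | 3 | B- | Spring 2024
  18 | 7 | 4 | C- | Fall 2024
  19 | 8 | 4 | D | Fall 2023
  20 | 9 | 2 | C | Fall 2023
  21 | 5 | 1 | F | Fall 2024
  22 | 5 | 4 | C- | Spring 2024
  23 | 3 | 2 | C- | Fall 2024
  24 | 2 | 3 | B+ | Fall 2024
SELECT c.id, p.name AS student, c.semester, c.grade FROM enrollments c JOIN students p ON c.student_id = p.id

Execution result:
id | student | semester | grade
1 | Henry Smith | Fall 2024 | A
2 | Quinn Jones | Spring 2024 | B-
3 | Kate Miller | Spring 2024 | A-
4 | Rose Davis | Fall 2023 | C-
5 | Grace Jones | Fall 2023 | C+
6 | Grace Jones | Fall 2024 | D
7 | Ivy Wilson | Spring 2024 | C-
8 | Kate Miller | Fall 2023 | A-
9 | Ivy Wilson | Fall 2023 | B+
10 | Ivy Wilson | Fall 2023 | A
11 | Frank Jones | Fall 2023 | C+
12 | Grace Jones | Fall 2024 | C+
13 | Grace Jones | Fall 2023 | D
14 | Quinn Jones | Spring 2024 | C+
15 | Kate Miller | Fall 2023 | A
16 | Sam Martinez | Fall 2024 | B+
17 | Peter Williams | Spring 2024 | B-
18 | Frank Jones | Fall 2024 | C-
19 | Henry Smith | Fall 2023 | D
20 | Ivy Wilson | Fall 2023 | C
21 | Sam Martinez | Fall 2024 | F
22 | Sam Martinez | Spring 2024 | C-
23 | Quinn Jones | Fall 2024 | C-
24 | Tina Martinez | Fall 2024 | B+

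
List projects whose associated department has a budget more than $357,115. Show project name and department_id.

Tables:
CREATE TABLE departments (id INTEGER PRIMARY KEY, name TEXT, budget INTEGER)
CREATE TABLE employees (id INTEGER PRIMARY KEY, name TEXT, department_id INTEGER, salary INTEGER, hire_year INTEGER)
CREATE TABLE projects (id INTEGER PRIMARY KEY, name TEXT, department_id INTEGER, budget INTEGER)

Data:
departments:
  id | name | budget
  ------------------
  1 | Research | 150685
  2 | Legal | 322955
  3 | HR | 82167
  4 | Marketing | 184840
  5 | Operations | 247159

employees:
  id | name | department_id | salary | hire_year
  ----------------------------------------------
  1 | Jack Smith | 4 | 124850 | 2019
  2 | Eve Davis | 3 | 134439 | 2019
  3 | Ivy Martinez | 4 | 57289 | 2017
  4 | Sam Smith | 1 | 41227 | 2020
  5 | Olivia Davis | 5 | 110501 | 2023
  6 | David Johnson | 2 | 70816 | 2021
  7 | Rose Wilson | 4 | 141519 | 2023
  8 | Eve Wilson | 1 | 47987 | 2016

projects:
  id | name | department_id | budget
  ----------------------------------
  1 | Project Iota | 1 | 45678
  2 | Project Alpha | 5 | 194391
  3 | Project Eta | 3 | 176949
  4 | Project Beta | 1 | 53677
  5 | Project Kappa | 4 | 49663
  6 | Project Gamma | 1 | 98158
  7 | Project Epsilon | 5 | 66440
SELECT name, department_id FROM projects WHERE department_id IN (SELECT id FROM departments WHERE budget > 357115)

Execution result:
(no rows)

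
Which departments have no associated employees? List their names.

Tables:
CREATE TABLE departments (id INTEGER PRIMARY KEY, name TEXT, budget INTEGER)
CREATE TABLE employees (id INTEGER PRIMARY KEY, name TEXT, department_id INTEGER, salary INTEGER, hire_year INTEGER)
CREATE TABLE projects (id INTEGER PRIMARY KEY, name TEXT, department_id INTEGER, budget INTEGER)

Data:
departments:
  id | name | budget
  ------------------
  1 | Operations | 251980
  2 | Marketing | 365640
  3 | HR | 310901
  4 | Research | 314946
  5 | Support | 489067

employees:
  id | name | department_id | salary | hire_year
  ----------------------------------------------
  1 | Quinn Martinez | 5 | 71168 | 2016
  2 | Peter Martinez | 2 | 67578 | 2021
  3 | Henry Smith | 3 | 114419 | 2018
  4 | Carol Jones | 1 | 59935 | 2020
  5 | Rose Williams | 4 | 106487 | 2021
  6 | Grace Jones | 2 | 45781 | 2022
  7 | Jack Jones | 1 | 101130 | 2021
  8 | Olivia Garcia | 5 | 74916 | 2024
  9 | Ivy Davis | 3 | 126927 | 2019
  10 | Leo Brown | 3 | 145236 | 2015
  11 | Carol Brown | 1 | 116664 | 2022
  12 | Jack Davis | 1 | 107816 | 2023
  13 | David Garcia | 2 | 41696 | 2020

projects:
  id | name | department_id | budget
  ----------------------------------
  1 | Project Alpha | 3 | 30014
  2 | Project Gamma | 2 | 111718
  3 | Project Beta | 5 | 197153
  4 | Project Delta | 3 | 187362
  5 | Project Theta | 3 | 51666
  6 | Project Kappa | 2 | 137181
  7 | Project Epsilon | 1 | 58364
SELECT p.name FROM departments p LEFT JOIN employees c ON c.department_id = p.id WHERE c.id IS NULL

Execution result:
(no rows)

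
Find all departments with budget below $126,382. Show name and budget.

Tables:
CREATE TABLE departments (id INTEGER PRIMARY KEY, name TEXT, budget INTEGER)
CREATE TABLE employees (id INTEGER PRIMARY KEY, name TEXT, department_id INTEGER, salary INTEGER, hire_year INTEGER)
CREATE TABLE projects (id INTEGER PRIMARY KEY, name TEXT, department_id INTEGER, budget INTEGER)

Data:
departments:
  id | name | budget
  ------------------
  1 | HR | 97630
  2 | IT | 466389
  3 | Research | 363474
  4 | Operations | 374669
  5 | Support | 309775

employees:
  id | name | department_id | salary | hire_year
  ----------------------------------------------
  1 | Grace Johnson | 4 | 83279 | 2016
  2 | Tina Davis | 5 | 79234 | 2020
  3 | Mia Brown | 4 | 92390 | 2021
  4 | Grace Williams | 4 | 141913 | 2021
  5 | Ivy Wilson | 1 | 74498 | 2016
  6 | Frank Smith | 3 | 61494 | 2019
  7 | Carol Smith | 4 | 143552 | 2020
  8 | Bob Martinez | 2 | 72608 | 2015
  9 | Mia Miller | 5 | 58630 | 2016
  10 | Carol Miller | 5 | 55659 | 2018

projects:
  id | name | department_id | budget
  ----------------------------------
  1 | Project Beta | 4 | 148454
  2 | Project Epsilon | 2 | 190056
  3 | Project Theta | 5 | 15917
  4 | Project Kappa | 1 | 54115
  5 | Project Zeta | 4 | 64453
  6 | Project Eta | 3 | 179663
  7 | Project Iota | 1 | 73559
SELECT name, budget FROM departments WHERE budget < 126382

Execution result:
name | budget
HR | 97630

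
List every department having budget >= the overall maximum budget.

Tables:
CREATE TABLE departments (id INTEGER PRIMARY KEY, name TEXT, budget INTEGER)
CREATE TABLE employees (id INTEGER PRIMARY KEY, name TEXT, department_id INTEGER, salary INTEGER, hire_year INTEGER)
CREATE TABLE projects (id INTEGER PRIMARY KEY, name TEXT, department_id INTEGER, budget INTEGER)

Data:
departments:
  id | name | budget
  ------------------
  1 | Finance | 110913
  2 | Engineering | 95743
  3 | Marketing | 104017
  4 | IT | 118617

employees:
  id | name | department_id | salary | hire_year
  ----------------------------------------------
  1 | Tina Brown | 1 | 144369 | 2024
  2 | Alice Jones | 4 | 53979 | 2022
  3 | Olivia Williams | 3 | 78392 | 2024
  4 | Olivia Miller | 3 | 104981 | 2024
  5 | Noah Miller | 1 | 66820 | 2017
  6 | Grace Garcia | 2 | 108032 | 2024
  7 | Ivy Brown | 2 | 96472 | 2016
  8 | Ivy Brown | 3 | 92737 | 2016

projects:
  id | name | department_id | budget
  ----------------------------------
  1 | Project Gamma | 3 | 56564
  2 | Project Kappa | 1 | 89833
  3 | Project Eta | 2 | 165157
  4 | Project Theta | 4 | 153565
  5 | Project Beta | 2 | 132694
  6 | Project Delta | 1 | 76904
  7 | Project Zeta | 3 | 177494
SELECT name, budget FROM departments WHERE budget >= (SELECT MAX(budget) FROM departments)

Execution result:
name | budget
IT | 118617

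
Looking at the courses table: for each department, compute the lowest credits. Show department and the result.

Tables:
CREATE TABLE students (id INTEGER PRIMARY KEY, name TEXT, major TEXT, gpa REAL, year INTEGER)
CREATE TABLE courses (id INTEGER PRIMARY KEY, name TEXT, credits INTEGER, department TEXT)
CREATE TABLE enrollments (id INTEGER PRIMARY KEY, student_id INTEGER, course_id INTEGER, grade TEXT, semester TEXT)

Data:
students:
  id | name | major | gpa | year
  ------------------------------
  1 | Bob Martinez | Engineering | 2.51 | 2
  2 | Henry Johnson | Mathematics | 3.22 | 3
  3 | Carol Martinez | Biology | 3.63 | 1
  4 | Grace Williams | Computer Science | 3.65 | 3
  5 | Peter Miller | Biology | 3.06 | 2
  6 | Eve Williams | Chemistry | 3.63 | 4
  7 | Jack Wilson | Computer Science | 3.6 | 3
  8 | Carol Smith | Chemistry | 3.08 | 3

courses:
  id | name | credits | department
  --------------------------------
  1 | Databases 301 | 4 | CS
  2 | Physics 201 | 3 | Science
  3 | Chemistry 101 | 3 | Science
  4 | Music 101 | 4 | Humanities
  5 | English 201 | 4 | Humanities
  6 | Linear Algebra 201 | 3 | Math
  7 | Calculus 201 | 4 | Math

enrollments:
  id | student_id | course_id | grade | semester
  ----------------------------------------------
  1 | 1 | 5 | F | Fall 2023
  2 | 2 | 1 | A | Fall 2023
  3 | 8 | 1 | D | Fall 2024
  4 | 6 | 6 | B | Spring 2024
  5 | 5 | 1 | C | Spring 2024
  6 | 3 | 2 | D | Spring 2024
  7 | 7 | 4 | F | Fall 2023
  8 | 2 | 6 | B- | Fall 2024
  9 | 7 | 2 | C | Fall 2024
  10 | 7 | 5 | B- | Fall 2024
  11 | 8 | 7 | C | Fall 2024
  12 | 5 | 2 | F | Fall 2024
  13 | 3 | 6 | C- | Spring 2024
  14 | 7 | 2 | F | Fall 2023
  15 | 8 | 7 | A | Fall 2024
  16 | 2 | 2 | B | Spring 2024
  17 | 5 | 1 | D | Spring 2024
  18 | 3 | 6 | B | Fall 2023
SELECT department, MIN(credits) AS min_credits FROM courses GROUP BY department

Execution result:
department | min_credits
CS | 4
Humanities | 4
Math | 3
Science | 3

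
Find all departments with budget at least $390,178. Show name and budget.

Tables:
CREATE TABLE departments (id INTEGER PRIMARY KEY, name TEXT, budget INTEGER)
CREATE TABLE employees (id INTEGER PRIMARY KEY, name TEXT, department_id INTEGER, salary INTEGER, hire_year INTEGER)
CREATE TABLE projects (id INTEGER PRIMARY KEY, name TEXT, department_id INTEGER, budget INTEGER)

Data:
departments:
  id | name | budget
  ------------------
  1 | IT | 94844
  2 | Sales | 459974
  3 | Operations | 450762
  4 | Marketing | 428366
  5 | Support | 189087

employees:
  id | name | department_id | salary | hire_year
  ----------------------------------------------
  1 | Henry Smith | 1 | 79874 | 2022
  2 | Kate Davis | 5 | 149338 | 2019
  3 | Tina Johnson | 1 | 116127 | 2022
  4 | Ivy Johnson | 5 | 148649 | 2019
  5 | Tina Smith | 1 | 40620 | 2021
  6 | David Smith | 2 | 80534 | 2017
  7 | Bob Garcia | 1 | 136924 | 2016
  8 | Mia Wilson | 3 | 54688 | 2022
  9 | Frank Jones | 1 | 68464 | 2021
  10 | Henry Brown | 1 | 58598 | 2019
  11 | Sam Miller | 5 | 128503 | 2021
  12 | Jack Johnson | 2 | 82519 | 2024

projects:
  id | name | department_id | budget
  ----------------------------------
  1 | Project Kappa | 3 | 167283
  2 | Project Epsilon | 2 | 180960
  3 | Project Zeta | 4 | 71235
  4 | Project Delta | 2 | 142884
SELECT name, budget FROM departments WHERE budget >= 390178

Execution result:
name | budget
Sales | 459974
Operations | 450762
Marketing | 428366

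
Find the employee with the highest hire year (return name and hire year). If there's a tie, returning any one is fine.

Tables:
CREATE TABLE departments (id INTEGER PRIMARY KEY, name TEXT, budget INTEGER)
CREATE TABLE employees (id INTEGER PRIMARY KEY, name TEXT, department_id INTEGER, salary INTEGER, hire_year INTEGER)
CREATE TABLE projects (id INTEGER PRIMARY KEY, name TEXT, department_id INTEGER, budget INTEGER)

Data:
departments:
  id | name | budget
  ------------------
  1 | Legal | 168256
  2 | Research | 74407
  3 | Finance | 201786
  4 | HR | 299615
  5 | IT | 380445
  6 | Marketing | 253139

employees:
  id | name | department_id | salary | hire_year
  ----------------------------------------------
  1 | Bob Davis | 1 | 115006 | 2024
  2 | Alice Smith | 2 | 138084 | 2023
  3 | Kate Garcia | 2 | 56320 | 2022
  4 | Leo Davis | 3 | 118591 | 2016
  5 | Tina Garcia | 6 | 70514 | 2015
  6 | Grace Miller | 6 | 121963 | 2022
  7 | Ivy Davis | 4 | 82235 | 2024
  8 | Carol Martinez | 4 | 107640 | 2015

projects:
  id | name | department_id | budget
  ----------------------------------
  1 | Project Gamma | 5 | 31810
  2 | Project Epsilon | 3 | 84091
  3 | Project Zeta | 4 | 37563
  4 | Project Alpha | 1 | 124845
SELECT name, hire_year FROM employees ORDER BY hire_year DESC LIMIT 1

Execution result:
name | hire_year
Bob Davis | 2024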